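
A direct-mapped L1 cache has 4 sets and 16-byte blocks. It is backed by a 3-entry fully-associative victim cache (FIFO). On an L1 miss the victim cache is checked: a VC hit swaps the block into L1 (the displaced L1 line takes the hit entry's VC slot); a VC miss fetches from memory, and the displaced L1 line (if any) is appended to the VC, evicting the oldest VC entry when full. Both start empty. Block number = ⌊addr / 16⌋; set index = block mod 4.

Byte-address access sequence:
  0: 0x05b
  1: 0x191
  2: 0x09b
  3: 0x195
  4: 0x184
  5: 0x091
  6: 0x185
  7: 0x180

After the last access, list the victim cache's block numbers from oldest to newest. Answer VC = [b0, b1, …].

#0 0x5b→b5/s1 MISS; vc=[]
#1 0x191→b25/s1 MISS; vc=[5]
#2 0x9b→b9/s1 MISS; vc=[5,25]
#3 0x195→b25/s1 VC-HIT; vc=[5,9]
#4 0x184→b24/s0 MISS; vc=[5,9]
#5 0x91→b9/s1 VC-HIT; vc=[5,25]
#6 0x185→b24/s0 L1-HIT; vc=[5,25]
#7 0x180→b24/s0 L1-HIT; vc=[5,25]

VC = [5, 25]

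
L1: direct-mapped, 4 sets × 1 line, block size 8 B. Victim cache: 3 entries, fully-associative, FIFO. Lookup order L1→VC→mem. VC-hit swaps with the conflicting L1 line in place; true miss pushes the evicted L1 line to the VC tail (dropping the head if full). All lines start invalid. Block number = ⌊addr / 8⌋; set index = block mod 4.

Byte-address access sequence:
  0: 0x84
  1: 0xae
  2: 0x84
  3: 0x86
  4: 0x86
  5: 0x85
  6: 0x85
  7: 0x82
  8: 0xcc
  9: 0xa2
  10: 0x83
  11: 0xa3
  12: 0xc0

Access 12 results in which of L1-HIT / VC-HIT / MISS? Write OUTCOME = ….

OUTCOME = MISS

  [0] addr=0x84 blk=16 s=0: MISS | VC []
  [1] addr=0xae blk=21 s=1: MISS | VC []
  [2] addr=0x84 blk=16 s=0: L1-HIT | VC []
  [3] addr=0x86 blk=16 s=0: L1-HIT | VC []
  [4] addr=0x86 blk=16 s=0: L1-HIT | VC []
  [5] addr=0x85 blk=16 s=0: L1-HIT | VC []
  [6] addr=0x85 blk=16 s=0: L1-HIT | VC []
  [7] addr=0x82 blk=16 s=0: L1-HIT | VC []
  [8] addr=0xcc blk=25 s=1: MISS | VC [21]
  [9] addr=0xa2 blk=20 s=0: MISS | VC [21, 16]
  [10] addr=0x83 blk=16 s=0: VC-HIT | VC [21, 20]
  [11] addr=0xa3 blk=20 s=0: VC-HIT | VC [21, 16]
  [12] addr=0xc0 blk=24 s=0: MISS | VC [21, 16, 20]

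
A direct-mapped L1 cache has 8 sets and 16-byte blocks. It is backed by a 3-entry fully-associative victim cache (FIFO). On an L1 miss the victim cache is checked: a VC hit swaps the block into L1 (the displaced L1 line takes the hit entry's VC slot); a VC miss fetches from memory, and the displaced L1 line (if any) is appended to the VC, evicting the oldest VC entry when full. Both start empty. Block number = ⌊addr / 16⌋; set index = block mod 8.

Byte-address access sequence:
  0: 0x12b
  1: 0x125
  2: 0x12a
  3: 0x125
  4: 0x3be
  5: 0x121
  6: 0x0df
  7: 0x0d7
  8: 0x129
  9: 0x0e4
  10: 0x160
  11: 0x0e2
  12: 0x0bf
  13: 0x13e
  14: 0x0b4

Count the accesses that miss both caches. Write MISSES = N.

MISSES = 7

#0 0x12b→b18/s2 MISS; vc=[]
#1 0x125→b18/s2 L1-HIT; vc=[]
#2 0x12a→b18/s2 L1-HIT; vc=[]
#3 0x125→b18/s2 L1-HIT; vc=[]
#4 0x3be→b59/s3 MISS; vc=[]
#5 0x121→b18/s2 L1-HIT; vc=[]
#6 0xdf→b13/s5 MISS; vc=[]
#7 0xd7→b13/s5 L1-HIT; vc=[]
#8 0x129→b18/s2 L1-HIT; vc=[]
#9 0xe4→b14/s6 MISS; vc=[]
#10 0x160→b22/s6 MISS; vc=[14]
#11 0xe2→b14/s6 VC-HIT; vc=[22]
#12 0xbf→b11/s3 MISS; vc=[22,59]
#13 0x13e→b19/s3 MISS; vc=[22,59,11]
#14 0xb4→b11/s3 VC-HIT; vc=[22,59,19]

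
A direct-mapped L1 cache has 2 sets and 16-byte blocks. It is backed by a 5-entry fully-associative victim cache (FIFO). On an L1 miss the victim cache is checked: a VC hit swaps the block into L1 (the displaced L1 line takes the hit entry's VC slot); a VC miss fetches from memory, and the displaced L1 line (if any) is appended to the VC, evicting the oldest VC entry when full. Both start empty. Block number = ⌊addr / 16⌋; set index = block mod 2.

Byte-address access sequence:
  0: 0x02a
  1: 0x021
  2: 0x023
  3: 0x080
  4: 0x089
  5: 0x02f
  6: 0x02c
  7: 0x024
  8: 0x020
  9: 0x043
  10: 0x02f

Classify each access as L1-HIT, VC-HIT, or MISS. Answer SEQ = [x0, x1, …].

0: 0x2a (blk 2, set 0) → MISS  vc=[]
1: 0x21 (blk 2, set 0) → L1-HIT  vc=[]
2: 0x23 (blk 2, set 0) → L1-HIT  vc=[]
3: 0x80 (blk 8, set 0) → MISS  vc=[2]
4: 0x89 (blk 8, set 0) → L1-HIT  vc=[2]
5: 0x2f (blk 2, set 0) → VC-HIT  vc=[8]
6: 0x2c (blk 2, set 0) → L1-HIT  vc=[8]
7: 0x24 (blk 2, set 0) → L1-HIT  vc=[8]
8: 0x20 (blk 2, set 0) → L1-HIT  vc=[8]
9: 0x43 (blk 4, set 0) → MISS  vc=[8, 2]
10: 0x2f (blk 2, set 0) → VC-HIT  vc=[8, 4]

SEQ = [MISS, L1-HIT, L1-HIT, MISS, L1-HIT, VC-HIT, L1-HIT, L1-HIT, L1-HIT, MISS, VC-HIT]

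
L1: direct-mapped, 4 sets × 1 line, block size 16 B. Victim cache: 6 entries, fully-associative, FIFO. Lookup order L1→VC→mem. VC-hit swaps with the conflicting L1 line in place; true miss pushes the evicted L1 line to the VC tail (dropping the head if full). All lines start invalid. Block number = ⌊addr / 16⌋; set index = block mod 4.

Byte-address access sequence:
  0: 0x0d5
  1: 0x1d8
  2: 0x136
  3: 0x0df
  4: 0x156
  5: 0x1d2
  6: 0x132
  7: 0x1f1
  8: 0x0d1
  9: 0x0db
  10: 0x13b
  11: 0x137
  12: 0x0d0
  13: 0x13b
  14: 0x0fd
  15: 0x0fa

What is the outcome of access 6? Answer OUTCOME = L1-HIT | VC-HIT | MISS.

OUTCOME = L1-HIT

  [0] addr=0xd5 blk=13 s=1: MISS | VC []
  [1] addr=0x1d8 blk=29 s=1: MISS | VC [13]
  [2] addr=0x136 blk=19 s=3: MISS | VC [13]
  [3] addr=0xdf blk=13 s=1: VC-HIT | VC [29]
  [4] addr=0x156 blk=21 s=1: MISS | VC [29, 13]
  [5] addr=0x1d2 blk=29 s=1: VC-HIT | VC [21, 13]
  [6] addr=0x132 blk=19 s=3: L1-HIT | VC [21, 13]
  [7] addr=0x1f1 blk=31 s=3: MISS | VC [21, 13, 19]
  [8] addr=0xd1 blk=13 s=1: VC-HIT | VC [21, 29, 19]
  [9] addr=0xdb blk=13 s=1: L1-HIT | VC [21, 29, 19]
  [10] addr=0x13b blk=19 s=3: VC-HIT | VC [21, 29, 31]
  [11] addr=0x137 blk=19 s=3: L1-HIT | VC [21, 29, 31]
  [12] addr=0xd0 blk=13 s=1: L1-HIT | VC [21, 29, 31]
  [13] addr=0x13b blk=19 s=3: L1-HIT | VC [21, 29, 31]
  [14] addr=0xfd blk=15 s=3: MISS | VC [21, 29, 31, 19]
  [15] addr=0xfa blk=15 s=3: L1-HIT | VC [21, 29, 31, 19]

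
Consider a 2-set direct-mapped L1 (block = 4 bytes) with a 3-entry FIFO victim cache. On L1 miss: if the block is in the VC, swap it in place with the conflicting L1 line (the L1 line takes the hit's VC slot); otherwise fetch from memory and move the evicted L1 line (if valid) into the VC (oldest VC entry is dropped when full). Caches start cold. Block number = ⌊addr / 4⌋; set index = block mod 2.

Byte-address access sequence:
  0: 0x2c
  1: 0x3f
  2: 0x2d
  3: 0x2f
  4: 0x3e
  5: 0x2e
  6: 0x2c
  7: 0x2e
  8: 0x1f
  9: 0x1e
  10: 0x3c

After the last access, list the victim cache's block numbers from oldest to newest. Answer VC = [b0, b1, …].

VC = [7, 11]

0: 0x2c (blk 11, set 1) → MISS  vc=[]
1: 0x3f (blk 15, set 1) → MISS  vc=[11]
2: 0x2d (blk 11, set 1) → VC-HIT  vc=[15]
3: 0x2f (blk 11, set 1) → L1-HIT  vc=[15]
4: 0x3e (blk 15, set 1) → VC-HIT  vc=[11]
5: 0x2e (blk 11, set 1) → VC-HIT  vc=[15]
6: 0x2c (blk 11, set 1) → L1-HIT  vc=[15]
7: 0x2e (blk 11, set 1) → L1-HIT  vc=[15]
8: 0x1f (blk 7, set 1) → MISS  vc=[15, 11]
9: 0x1e (blk 7, set 1) → L1-HIT  vc=[15, 11]
10: 0x3c (blk 15, set 1) → VC-HIT  vc=[7, 11]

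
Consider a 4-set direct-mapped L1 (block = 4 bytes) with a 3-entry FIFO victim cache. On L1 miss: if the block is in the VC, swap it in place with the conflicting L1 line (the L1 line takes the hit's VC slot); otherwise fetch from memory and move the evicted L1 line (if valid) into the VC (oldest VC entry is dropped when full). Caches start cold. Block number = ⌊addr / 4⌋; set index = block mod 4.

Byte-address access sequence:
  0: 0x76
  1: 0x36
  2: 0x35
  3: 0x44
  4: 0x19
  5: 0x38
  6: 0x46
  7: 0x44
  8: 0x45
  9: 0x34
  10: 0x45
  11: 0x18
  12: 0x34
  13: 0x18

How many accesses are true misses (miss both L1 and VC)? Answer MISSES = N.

#0 0x76→b29/s1 MISS; vc=[]
#1 0x36→b13/s1 MISS; vc=[29]
#2 0x35→b13/s1 L1-HIT; vc=[29]
#3 0x44→b17/s1 MISS; vc=[29,13]
#4 0x19→b6/s2 MISS; vc=[29,13]
#5 0x38→b14/s2 MISS; vc=[29,13,6]
#6 0x46→b17/s1 L1-HIT; vc=[29,13,6]
#7 0x44→b17/s1 L1-HIT; vc=[29,13,6]
#8 0x45→b17/s1 L1-HIT; vc=[29,13,6]
#9 0x34→b13/s1 VC-HIT; vc=[29,17,6]
#10 0x45→b17/s1 VC-HIT; vc=[29,13,6]
#11 0x18→b6/s2 VC-HIT; vc=[29,13,14]
#12 0x34→b13/s1 VC-HIT; vc=[29,17,14]
#13 0x18→b6/s2 L1-HIT; vc=[29,17,14]

MISSES = 5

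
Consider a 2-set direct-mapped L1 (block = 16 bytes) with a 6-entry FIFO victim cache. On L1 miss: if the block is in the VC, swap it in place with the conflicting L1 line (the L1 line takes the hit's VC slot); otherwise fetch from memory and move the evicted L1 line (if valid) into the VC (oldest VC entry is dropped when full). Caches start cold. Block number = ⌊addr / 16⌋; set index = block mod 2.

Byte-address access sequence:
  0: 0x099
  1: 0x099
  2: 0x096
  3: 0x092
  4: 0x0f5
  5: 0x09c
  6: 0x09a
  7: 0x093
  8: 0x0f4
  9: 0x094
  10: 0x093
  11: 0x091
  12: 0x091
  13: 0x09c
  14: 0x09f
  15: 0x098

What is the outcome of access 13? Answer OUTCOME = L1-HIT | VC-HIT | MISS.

  [0] addr=0x99 blk=9 s=1: MISS | VC []
  [1] addr=0x99 blk=9 s=1: L1-HIT | VC []
  [2] addr=0x96 blk=9 s=1: L1-HIT | VC []
  [3] addr=0x92 blk=9 s=1: L1-HIT | VC []
  [4] addr=0xf5 blk=15 s=1: MISS | VC [9]
  [5] addr=0x9c blk=9 s=1: VC-HIT | VC [15]
  [6] addr=0x9a blk=9 s=1: L1-HIT | VC [15]
  [7] addr=0x93 blk=9 s=1: L1-HIT | VC [15]
  [8] addr=0xf4 blk=15 s=1: VC-HIT | VC [9]
  [9] addr=0x94 blk=9 s=1: VC-HIT | VC [15]
  [10] addr=0x93 blk=9 s=1: L1-HIT | VC [15]
  [11] addr=0x91 blk=9 s=1: L1-HIT | VC [15]
  [12] addr=0x91 blk=9 s=1: L1-HIT | VC [15]
  [13] addr=0x9c blk=9 s=1: L1-HIT | VC [15]
  [14] addr=0x9f blk=9 s=1: L1-HIT | VC [15]
  [15] addr=0x98 blk=9 s=1: L1-HIT | VC [15]

OUTCOME = L1-HIT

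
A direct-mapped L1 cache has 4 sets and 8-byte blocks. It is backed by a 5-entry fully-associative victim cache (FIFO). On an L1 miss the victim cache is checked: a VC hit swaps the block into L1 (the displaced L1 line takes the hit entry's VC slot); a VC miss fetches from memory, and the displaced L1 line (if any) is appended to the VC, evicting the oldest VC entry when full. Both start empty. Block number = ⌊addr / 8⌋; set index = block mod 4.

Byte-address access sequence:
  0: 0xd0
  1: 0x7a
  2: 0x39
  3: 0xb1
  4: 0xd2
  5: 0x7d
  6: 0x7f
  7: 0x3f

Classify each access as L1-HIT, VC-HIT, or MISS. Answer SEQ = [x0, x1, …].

#0 0xd0→b26/s2 MISS; vc=[]
#1 0x7a→b15/s3 MISS; vc=[]
#2 0x39→b7/s3 MISS; vc=[15]
#3 0xb1→b22/s2 MISS; vc=[15,26]
#4 0xd2→b26/s2 VC-HIT; vc=[15,22]
#5 0x7d→b15/s3 VC-HIT; vc=[7,22]
#6 0x7f→b15/s3 L1-HIT; vc=[7,22]
#7 0x3f→b7/s3 VC-HIT; vc=[15,22]

SEQ = [MISS, MISS, MISS, MISS, VC-HIT, VC-HIT, L1-HIT, VC-HIT]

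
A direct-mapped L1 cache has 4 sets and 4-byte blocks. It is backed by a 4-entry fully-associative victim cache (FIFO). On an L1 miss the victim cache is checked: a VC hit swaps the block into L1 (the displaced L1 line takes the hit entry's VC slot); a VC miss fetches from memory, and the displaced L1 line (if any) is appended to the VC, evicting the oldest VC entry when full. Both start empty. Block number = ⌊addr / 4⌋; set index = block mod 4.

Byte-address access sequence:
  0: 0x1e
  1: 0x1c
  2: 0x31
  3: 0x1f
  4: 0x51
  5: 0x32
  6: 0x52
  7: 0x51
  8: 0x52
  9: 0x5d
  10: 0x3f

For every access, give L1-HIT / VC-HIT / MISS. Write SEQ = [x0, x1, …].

SEQ = [MISS, L1-HIT, MISS, L1-HIT, MISS, VC-HIT, VC-HIT, L1-HIT, L1-HIT, MISS, MISS]

  [0] addr=0x1e blk=7 s=3: MISS | VC []
  [1] addr=0x1c blk=7 s=3: L1-HIT | VC []
  [2] addr=0x31 blk=12 s=0: MISS | VC []
  [3] addr=0x1f blk=7 s=3: L1-HIT | VC []
  [4] addr=0x51 blk=20 s=0: MISS | VC [12]
  [5] addr=0x32 blk=12 s=0: VC-HIT | VC [20]
  [6] addr=0x52 blk=20 s=0: VC-HIT | VC [12]
  [7] addr=0x51 blk=20 s=0: L1-HIT | VC [12]
  [8] addr=0x52 blk=20 s=0: L1-HIT | VC [12]
  [9] addr=0x5d blk=23 s=3: MISS | VC [12, 7]
  [10] addr=0x3f blk=15 s=3: MISS | VC [12, 7, 23]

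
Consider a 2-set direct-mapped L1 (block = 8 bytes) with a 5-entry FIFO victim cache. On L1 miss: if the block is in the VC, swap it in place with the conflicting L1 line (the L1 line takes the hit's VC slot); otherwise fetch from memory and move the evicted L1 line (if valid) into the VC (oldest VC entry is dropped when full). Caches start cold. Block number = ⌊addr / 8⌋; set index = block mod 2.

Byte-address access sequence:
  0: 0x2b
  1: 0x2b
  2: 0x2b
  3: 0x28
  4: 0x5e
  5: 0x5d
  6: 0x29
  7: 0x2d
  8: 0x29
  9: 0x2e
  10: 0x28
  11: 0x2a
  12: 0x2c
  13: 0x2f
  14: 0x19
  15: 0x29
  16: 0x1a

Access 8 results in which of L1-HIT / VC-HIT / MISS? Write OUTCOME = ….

OUTCOME = L1-HIT

#0 0x2b→b5/s1 MISS; vc=[]
#1 0x2b→b5/s1 L1-HIT; vc=[]
#2 0x2b→b5/s1 L1-HIT; vc=[]
#3 0x28→b5/s1 L1-HIT; vc=[]
#4 0x5e→b11/s1 MISS; vc=[5]
#5 0x5d→b11/s1 L1-HIT; vc=[5]
#6 0x29→b5/s1 VC-HIT; vc=[11]
#7 0x2d→b5/s1 L1-HIT; vc=[11]
#8 0x29→b5/s1 L1-HIT; vc=[11]
#9 0x2e→b5/s1 L1-HIT; vc=[11]
#10 0x28→b5/s1 L1-HIT; vc=[11]
#11 0x2a→b5/s1 L1-HIT; vc=[11]
#12 0x2c→b5/s1 L1-HIT; vc=[11]
#13 0x2f→b5/s1 L1-HIT; vc=[11]
#14 0x19→b3/s1 MISS; vc=[11,5]
#15 0x29→b5/s1 VC-HIT; vc=[11,3]
#16 0x1a→b3/s1 VC-HIT; vc=[11,5]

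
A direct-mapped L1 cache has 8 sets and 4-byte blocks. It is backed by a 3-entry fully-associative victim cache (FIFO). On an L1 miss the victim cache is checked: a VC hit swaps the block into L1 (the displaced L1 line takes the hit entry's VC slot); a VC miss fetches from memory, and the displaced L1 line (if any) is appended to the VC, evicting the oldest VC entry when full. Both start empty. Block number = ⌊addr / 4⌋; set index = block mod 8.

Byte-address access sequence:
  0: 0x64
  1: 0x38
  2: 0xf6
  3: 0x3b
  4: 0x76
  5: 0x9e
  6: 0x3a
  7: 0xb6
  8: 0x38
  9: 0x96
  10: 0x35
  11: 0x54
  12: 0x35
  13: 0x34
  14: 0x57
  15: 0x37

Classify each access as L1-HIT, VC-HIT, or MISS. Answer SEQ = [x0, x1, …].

  [0] addr=0x64 blk=25 s=1: MISS | VC []
  [1] addr=0x38 blk=14 s=6: MISS | VC []
  [2] addr=0xf6 blk=61 s=5: MISS | VC []
  [3] addr=0x3b blk=14 s=6: L1-HIT | VC []
  [4] addr=0x76 blk=29 s=5: MISS | VC [61]
  [5] addr=0x9e blk=39 s=7: MISS | VC [61]
  [6] addr=0x3a blk=14 s=6: L1-HIT | VC [61]
  [7] addr=0xb6 blk=45 s=5: MISS | VC [61, 29]
  [8] addr=0x38 blk=14 s=6: L1-HIT | VC [61, 29]
  [9] addr=0x96 blk=37 s=5: MISS | VC [61, 29, 45]
  [10] addr=0x35 blk=13 s=5: MISS | VC [29, 45, 37]
  [11] addr=0x54 blk=21 s=5: MISS | VC [45, 37, 13]
  [12] addr=0x35 blk=13 s=5: VC-HIT | VC [45, 37, 21]
  [13] addr=0x34 blk=13 s=5: L1-HIT | VC [45, 37, 21]
  [14] addr=0x57 blk=21 s=5: VC-HIT | VC [45, 37, 13]
  [15] addr=0x37 blk=13 s=5: VC-HIT | VC [45, 37, 21]

SEQ = [MISS, MISS, MISS, L1-HIT, MISS, MISS, L1-HIT, MISS, L1-HIT, MISS, MISS, MISS, VC-HIT, L1-HIT, VC-HIT, VC-HIT]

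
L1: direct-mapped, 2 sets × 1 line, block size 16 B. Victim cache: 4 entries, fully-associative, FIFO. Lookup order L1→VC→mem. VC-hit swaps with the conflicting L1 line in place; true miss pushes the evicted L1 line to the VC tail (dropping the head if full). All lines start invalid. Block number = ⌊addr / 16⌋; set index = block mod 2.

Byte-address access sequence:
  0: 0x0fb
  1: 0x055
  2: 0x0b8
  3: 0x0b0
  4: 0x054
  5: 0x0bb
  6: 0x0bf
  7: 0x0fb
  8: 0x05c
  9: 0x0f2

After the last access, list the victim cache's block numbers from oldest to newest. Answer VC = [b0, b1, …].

VC = [11, 5]

#0 0xfb→b15/s1 MISS; vc=[]
#1 0x55→b5/s1 MISS; vc=[15]
#2 0xb8→b11/s1 MISS; vc=[15,5]
#3 0xb0→b11/s1 L1-HIT; vc=[15,5]
#4 0x54→b5/s1 VC-HIT; vc=[15,11]
#5 0xbb→b11/s1 VC-HIT; vc=[15,5]
#6 0xbf→b11/s1 L1-HIT; vc=[15,5]
#7 0xfb→b15/s1 VC-HIT; vc=[11,5]
#8 0x5c→b5/s1 VC-HIT; vc=[11,15]
#9 0xf2→b15/s1 VC-HIT; vc=[11,5]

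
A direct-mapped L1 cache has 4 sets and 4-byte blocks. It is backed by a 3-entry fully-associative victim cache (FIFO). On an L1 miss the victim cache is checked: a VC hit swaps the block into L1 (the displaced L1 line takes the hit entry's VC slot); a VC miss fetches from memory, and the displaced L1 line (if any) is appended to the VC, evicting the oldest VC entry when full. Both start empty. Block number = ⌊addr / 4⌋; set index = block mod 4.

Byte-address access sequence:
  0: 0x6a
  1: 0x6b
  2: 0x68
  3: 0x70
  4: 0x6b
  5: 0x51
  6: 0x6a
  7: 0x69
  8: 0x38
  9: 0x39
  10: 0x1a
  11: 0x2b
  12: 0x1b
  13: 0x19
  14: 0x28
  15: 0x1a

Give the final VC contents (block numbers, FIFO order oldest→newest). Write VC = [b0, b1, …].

  [0] addr=0x6a blk=26 s=2: MISS | VC []
  [1] addr=0x6b blk=26 s=2: L1-HIT | VC []
  [2] addr=0x68 blk=26 s=2: L1-HIT | VC []
  [3] addr=0x70 blk=28 s=0: MISS | VC []
  [4] addr=0x6b blk=26 s=2: L1-HIT | VC []
  [5] addr=0x51 blk=20 s=0: MISS | VC [28]
  [6] addr=0x6a blk=26 s=2: L1-HIT | VC [28]
  [7] addr=0x69 blk=26 s=2: L1-HIT | VC [28]
  [8] addr=0x38 blk=14 s=2: MISS | VC [28, 26]
  [9] addr=0x39 blk=14 s=2: L1-HIT | VC [28, 26]
  [10] addr=0x1a blk=6 s=2: MISS | VC [28, 26, 14]
  [11] addr=0x2b blk=10 s=2: MISS | VC [26, 14, 6]
  [12] addr=0x1b blk=6 s=2: VC-HIT | VC [26, 14, 10]
  [13] addr=0x19 blk=6 s=2: L1-HIT | VC [26, 14, 10]
  [14] addr=0x28 blk=10 s=2: VC-HIT | VC [26, 14, 6]
  [15] addr=0x1a blk=6 s=2: VC-HIT | VC [26, 14, 10]

VC = [26, 14, 10]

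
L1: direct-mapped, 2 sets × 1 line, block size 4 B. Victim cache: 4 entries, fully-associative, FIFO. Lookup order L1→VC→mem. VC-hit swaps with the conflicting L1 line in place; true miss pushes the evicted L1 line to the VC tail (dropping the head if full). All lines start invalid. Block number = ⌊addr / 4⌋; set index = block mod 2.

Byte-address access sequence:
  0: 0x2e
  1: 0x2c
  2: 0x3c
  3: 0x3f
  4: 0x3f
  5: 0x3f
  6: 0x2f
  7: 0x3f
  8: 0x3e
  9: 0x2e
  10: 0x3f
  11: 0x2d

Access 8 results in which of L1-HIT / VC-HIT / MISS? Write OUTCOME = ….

OUTCOME = L1-HIT

  [0] addr=0x2e blk=11 s=1: MISS | VC []
  [1] addr=0x2c blk=11 s=1: L1-HIT | VC []
  [2] addr=0x3c blk=15 s=1: MISS | VC [11]
  [3] addr=0x3f blk=15 s=1: L1-HIT | VC [11]
  [4] addr=0x3f blk=15 s=1: L1-HIT | VC [11]
  [5] addr=0x3f blk=15 s=1: L1-HIT | VC [11]
  [6] addr=0x2f blk=11 s=1: VC-HIT | VC [15]
  [7] addr=0x3f blk=15 s=1: VC-HIT | VC [11]
  [8] addr=0x3e blk=15 s=1: L1-HIT | VC [11]
  [9] addr=0x2e blk=11 s=1: VC-HIT | VC [15]
  [10] addr=0x3f blk=15 s=1: VC-HIT | VC [11]
  [11] addr=0x2d blk=11 s=1: VC-HIT | VC [15]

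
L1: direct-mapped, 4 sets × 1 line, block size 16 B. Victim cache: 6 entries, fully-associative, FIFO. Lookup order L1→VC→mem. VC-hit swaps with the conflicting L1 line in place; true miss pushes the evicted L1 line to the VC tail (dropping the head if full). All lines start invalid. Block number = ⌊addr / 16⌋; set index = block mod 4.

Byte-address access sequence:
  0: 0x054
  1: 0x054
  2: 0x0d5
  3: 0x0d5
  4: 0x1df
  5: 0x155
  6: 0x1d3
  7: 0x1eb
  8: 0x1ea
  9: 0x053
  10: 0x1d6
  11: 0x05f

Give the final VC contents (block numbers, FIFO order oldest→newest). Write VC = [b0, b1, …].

VC = [29, 13, 21]

0: 0x54 (blk 5, set 1) → MISS  vc=[]
1: 0x54 (blk 5, set 1) → L1-HIT  vc=[]
2: 0xd5 (blk 13, set 1) → MISS  vc=[5]
3: 0xd5 (blk 13, set 1) → L1-HIT  vc=[5]
4: 0x1df (blk 29, set 1) → MISS  vc=[5, 13]
5: 0x155 (blk 21, set 1) → MISS  vc=[5, 13, 29]
6: 0x1d3 (blk 29, set 1) → VC-HIT  vc=[5, 13, 21]
7: 0x1eb (blk 30, set 2) → MISS  vc=[5, 13, 21]
8: 0x1ea (blk 30, set 2) → L1-HIT  vc=[5, 13, 21]
9: 0x53 (blk 5, set 1) → VC-HIT  vc=[29, 13, 21]
10: 0x1d6 (blk 29, set 1) → VC-HIT  vc=[5, 13, 21]
11: 0x5f (blk 5, set 1) → VC-HIT  vc=[29, 13, 21]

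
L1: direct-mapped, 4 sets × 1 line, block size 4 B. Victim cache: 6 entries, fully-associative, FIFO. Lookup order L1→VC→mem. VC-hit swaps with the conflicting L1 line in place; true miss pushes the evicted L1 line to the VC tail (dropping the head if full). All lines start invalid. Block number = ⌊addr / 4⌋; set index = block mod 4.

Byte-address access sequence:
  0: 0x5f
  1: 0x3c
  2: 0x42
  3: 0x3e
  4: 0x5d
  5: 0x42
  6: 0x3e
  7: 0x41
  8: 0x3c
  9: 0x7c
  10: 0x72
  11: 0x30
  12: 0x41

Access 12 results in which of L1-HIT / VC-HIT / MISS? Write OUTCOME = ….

OUTCOME = VC-HIT

  [0] addr=0x5f blk=23 s=3: MISS | VC []
  [1] addr=0x3c blk=15 s=3: MISS | VC [23]
  [2] addr=0x42 blk=16 s=0: MISS | VC [23]
  [3] addr=0x3e blk=15 s=3: L1-HIT | VC [23]
  [4] addr=0x5d blk=23 s=3: VC-HIT | VC [15]
  [5] addr=0x42 blk=16 s=0: L1-HIT | VC [15]
  [6] addr=0x3e blk=15 s=3: VC-HIT | VC [23]
  [7] addr=0x41 blk=16 s=0: L1-HIT | VC [23]
  [8] addr=0x3c blk=15 s=3: L1-HIT | VC [23]
  [9] addr=0x7c blk=31 s=3: MISS | VC [23, 15]
  [10] addr=0x72 blk=28 s=0: MISS | VC [23, 15, 16]
  [11] addr=0x30 blk=12 s=0: MISS | VC [23, 15, 16, 28]
  [12] addr=0x41 blk=16 s=0: VC-HIT | VC [23, 15, 12, 28]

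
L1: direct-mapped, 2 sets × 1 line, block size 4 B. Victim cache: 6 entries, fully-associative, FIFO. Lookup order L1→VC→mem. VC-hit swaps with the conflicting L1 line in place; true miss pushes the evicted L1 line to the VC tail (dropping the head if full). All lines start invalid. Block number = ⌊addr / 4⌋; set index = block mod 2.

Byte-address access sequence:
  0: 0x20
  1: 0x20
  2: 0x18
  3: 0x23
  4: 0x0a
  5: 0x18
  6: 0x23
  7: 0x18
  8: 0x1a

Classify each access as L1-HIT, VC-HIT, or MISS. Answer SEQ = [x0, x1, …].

SEQ = [MISS, L1-HIT, MISS, VC-HIT, MISS, VC-HIT, VC-HIT, VC-HIT, L1-HIT]

0: 0x20 (blk 8, set 0) → MISS  vc=[]
1: 0x20 (blk 8, set 0) → L1-HIT  vc=[]
2: 0x18 (blk 6, set 0) → MISS  vc=[8]
3: 0x23 (blk 8, set 0) → VC-HIT  vc=[6]
4: 0xa (blk 2, set 0) → MISS  vc=[6, 8]
5: 0x18 (blk 6, set 0) → VC-HIT  vc=[2, 8]
6: 0x23 (blk 8, set 0) → VC-HIT  vc=[2, 6]
7: 0x18 (blk 6, set 0) → VC-HIT  vc=[2, 8]
8: 0x1a (blk 6, set 0) → L1-HIT  vc=[2, 8]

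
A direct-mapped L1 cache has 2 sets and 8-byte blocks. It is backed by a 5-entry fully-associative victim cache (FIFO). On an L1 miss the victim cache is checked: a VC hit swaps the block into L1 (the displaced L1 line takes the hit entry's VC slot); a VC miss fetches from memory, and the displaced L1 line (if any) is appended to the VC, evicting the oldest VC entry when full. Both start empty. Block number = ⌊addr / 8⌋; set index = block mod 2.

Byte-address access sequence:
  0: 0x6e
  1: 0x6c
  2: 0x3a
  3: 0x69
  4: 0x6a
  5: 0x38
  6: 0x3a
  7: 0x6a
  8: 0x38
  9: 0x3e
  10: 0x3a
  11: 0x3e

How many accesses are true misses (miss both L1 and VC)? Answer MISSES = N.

  [0] addr=0x6e blk=13 s=1: MISS | VC []
  [1] addr=0x6c blk=13 s=1: L1-HIT | VC []
  [2] addr=0x3a blk=7 s=1: MISS | VC [13]
  [3] addr=0x69 blk=13 s=1: VC-HIT | VC [7]
  [4] addr=0x6a blk=13 s=1: L1-HIT | VC [7]
  [5] addr=0x38 blk=7 s=1: VC-HIT | VC [13]
  [6] addr=0x3a blk=7 s=1: L1-HIT | VC [13]
  [7] addr=0x6a blk=13 s=1: VC-HIT | VC [7]
  [8] addr=0x38 blk=7 s=1: VC-HIT | VC [13]
  [9] addr=0x3e blk=7 s=1: L1-HIT | VC [13]
  [10] addr=0x3a blk=7 s=1: L1-HIT | VC [13]
  [11] addr=0x3e blk=7 s=1: L1-HIT | VC [13]

MISSES = 2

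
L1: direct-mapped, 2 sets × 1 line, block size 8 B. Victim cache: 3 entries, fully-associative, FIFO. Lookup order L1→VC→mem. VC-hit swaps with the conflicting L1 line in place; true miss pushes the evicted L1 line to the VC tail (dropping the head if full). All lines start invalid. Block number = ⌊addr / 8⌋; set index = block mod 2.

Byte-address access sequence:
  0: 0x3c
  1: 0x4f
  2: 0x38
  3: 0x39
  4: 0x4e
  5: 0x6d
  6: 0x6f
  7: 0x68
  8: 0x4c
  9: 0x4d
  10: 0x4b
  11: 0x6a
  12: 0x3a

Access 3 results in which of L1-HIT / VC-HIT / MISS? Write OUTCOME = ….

OUTCOME = L1-HIT

  [0] addr=0x3c blk=7 s=1: MISS | VC []
  [1] addr=0x4f blk=9 s=1: MISS | VC [7]
  [2] addr=0x38 blk=7 s=1: VC-HIT | VC [9]
  [3] addr=0x39 blk=7 s=1: L1-HIT | VC [9]
  [4] addr=0x4e blk=9 s=1: VC-HIT | VC [7]
  [5] addr=0x6d blk=13 s=1: MISS | VC [7, 9]
  [6] addr=0x6f blk=13 s=1: L1-HIT | VC [7, 9]
  [7] addr=0x68 blk=13 s=1: L1-HIT | VC [7, 9]
  [8] addr=0x4c blk=9 s=1: VC-HIT | VC [7, 13]
  [9] addr=0x4d blk=9 s=1: L1-HIT | VC [7, 13]
  [10] addr=0x4b blk=9 s=1: L1-HIT | VC [7, 13]
  [11] addr=0x6a blk=13 s=1: VC-HIT | VC [7, 9]
  [12] addr=0x3a blk=7 s=1: VC-HIT | VC [13, 9]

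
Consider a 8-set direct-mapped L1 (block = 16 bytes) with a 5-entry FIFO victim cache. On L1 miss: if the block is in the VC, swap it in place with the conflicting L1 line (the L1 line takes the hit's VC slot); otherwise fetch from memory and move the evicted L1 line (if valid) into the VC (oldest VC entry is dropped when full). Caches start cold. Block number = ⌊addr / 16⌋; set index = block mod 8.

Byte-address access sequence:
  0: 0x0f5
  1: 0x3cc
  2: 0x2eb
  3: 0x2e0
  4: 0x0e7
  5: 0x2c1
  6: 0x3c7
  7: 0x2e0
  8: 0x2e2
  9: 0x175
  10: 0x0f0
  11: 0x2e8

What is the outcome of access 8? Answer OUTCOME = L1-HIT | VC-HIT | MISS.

0: 0xf5 (blk 15, set 7) → MISS  vc=[]
1: 0x3cc (blk 60, set 4) → MISS  vc=[]
2: 0x2eb (blk 46, set 6) → MISS  vc=[]
3: 0x2e0 (blk 46, set 6) → L1-HIT  vc=[]
4: 0xe7 (blk 14, set 6) → MISS  vc=[46]
5: 0x2c1 (blk 44, set 4) → MISS  vc=[46, 60]
6: 0x3c7 (blk 60, set 4) → VC-HIT  vc=[46, 44]
7: 0x2e0 (blk 46, set 6) → VC-HIT  vc=[14, 44]
8: 0x2e2 (blk 46, set 6) → L1-HIT  vc=[14, 44]
9: 0x175 (blk 23, set 7) → MISS  vc=[14, 44, 15]
10: 0xf0 (blk 15, set 7) → VC-HIT  vc=[14, 44, 23]
11: 0x2e8 (blk 46, set 6) → L1-HIT  vc=[14, 44, 23]

OUTCOME = L1-HIT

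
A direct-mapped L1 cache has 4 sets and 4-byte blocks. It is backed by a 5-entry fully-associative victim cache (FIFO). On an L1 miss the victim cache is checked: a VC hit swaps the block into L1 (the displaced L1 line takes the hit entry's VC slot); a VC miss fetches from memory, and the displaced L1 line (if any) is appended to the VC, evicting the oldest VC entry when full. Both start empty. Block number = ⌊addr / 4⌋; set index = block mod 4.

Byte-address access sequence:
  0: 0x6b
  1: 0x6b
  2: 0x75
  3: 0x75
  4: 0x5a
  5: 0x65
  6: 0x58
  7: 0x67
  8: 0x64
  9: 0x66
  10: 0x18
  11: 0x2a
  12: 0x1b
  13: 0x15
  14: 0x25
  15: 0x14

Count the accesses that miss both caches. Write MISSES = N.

MISSES = 8

  [0] addr=0x6b blk=26 s=2: MISS | VC []
  [1] addr=0x6b blk=26 s=2: L1-HIT | VC []
  [2] addr=0x75 blk=29 s=1: MISS | VC []
  [3] addr=0x75 blk=29 s=1: L1-HIT | VC []
  [4] addr=0x5a blk=22 s=2: MISS | VC [26]
  [5] addr=0x65 blk=25 s=1: MISS | VC [26, 29]
  [6] addr=0x58 blk=22 s=2: L1-HIT | VC [26, 29]
  [7] addr=0x67 blk=25 s=1: L1-HIT | VC [26, 29]
  [8] addr=0x64 blk=25 s=1: L1-HIT | VC [26, 29]
  [9] addr=0x66 blk=25 s=1: L1-HIT | VC [26, 29]
  [10] addr=0x18 blk=6 s=2: MISS | VC [26, 29, 22]
  [11] addr=0x2a blk=10 s=2: MISS | VC [26, 29, 22, 6]
  [12] addr=0x1b blk=6 s=2: VC-HIT | VC [26, 29, 22, 10]
  [13] addr=0x15 blk=5 s=1: MISS | VC [26, 29, 22, 10, 25]
  [14] addr=0x25 blk=9 s=1: MISS | VC [29, 22, 10, 25, 5]
  [15] addr=0x14 blk=5 s=1: VC-HIT | VC [29, 22, 10, 25, 9]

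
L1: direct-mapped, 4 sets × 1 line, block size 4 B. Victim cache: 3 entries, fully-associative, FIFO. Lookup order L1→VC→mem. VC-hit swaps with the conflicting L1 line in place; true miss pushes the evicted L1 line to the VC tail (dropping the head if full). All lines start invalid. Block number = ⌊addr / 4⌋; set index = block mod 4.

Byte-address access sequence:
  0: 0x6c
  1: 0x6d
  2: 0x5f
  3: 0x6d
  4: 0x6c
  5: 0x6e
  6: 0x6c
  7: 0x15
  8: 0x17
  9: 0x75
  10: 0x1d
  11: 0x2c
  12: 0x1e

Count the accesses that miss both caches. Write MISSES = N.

#0 0x6c→b27/s3 MISS; vc=[]
#1 0x6d→b27/s3 L1-HIT; vc=[]
#2 0x5f→b23/s3 MISS; vc=[27]
#3 0x6d→b27/s3 VC-HIT; vc=[23]
#4 0x6c→b27/s3 L1-HIT; vc=[23]
#5 0x6e→b27/s3 L1-HIT; vc=[23]
#6 0x6c→b27/s3 L1-HIT; vc=[23]
#7 0x15→b5/s1 MISS; vc=[23]
#8 0x17→b5/s1 L1-HIT; vc=[23]
#9 0x75→b29/s1 MISS; vc=[23,5]
#10 0x1d→b7/s3 MISS; vc=[23,5,27]
#11 0x2c→b11/s3 MISS; vc=[5,27,7]
#12 0x1e→b7/s3 VC-HIT; vc=[5,27,11]

MISSES = 6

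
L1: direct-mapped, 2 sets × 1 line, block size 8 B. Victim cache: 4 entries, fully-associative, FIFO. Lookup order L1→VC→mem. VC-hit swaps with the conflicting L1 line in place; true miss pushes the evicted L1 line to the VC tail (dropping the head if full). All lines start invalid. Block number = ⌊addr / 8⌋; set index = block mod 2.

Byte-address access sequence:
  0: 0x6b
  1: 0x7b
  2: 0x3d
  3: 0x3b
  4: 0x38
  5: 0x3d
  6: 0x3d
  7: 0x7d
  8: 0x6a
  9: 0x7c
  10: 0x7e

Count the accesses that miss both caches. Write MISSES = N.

MISSES = 3

0: 0x6b (blk 13, set 1) → MISS  vc=[]
1: 0x7b (blk 15, set 1) → MISS  vc=[13]
2: 0x3d (blk 7, set 1) → MISS  vc=[13, 15]
3: 0x3b (blk 7, set 1) → L1-HIT  vc=[13, 15]
4: 0x38 (blk 7, set 1) → L1-HIT  vc=[13, 15]
5: 0x3d (blk 7, set 1) → L1-HIT  vc=[13, 15]
6: 0x3d (blk 7, set 1) → L1-HIT  vc=[13, 15]
7: 0x7d (blk 15, set 1) → VC-HIT  vc=[13, 7]
8: 0x6a (blk 13, set 1) → VC-HIT  vc=[15, 7]
9: 0x7c (blk 15, set 1) → VC-HIT  vc=[13, 7]
10: 0x7e (blk 15, set 1) → L1-HIT  vc=[13, 7]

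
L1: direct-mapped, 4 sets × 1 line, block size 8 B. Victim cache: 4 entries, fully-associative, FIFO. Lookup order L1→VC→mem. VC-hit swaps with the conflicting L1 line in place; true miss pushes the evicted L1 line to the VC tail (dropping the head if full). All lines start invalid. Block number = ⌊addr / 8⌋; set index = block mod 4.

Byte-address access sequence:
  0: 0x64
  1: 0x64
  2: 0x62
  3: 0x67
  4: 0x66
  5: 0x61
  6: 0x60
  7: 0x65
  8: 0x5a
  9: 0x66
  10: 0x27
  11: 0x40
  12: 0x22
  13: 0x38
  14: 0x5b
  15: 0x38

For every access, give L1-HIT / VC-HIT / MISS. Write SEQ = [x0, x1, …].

SEQ = [MISS, L1-HIT, L1-HIT, L1-HIT, L1-HIT, L1-HIT, L1-HIT, L1-HIT, MISS, L1-HIT, MISS, MISS, VC-HIT, MISS, VC-HIT, VC-HIT]

#0 0x64→b12/s0 MISS; vc=[]
#1 0x64→b12/s0 L1-HIT; vc=[]
#2 0x62→b12/s0 L1-HIT; vc=[]
#3 0x67→b12/s0 L1-HIT; vc=[]
#4 0x66→b12/s0 L1-HIT; vc=[]
#5 0x61→b12/s0 L1-HIT; vc=[]
#6 0x60→b12/s0 L1-HIT; vc=[]
#7 0x65→b12/s0 L1-HIT; vc=[]
#8 0x5a→b11/s3 MISS; vc=[]
#9 0x66→b12/s0 L1-HIT; vc=[]
#10 0x27→b4/s0 MISS; vc=[12]
#11 0x40→b8/s0 MISS; vc=[12,4]
#12 0x22→b4/s0 VC-HIT; vc=[12,8]
#13 0x38→b7/s3 MISS; vc=[12,8,11]
#14 0x5b→b11/s3 VC-HIT; vc=[12,8,7]
#15 0x38→b7/s3 VC-HIT; vc=[12,8,11]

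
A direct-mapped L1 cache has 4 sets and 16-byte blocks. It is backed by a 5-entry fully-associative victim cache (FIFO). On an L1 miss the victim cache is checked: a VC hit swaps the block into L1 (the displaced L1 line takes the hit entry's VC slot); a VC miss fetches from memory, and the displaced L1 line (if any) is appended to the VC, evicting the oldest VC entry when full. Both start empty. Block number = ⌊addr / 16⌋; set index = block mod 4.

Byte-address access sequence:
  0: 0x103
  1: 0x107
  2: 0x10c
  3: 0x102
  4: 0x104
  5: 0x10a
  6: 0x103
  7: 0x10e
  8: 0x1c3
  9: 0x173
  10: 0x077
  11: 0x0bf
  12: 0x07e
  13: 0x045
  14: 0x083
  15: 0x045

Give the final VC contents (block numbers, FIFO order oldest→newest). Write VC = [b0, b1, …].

#0 0x103→b16/s0 MISS; vc=[]
#1 0x107→b16/s0 L1-HIT; vc=[]
#2 0x10c→b16/s0 L1-HIT; vc=[]
#3 0x102→b16/s0 L1-HIT; vc=[]
#4 0x104→b16/s0 L1-HIT; vc=[]
#5 0x10a→b16/s0 L1-HIT; vc=[]
#6 0x103→b16/s0 L1-HIT; vc=[]
#7 0x10e→b16/s0 L1-HIT; vc=[]
#8 0x1c3→b28/s0 MISS; vc=[16]
#9 0x173→b23/s3 MISS; vc=[16]
#10 0x77→b7/s3 MISS; vc=[16,23]
#11 0xbf→b11/s3 MISS; vc=[16,23,7]
#12 0x7e→b7/s3 VC-HIT; vc=[16,23,11]
#13 0x45→b4/s0 MISS; vc=[16,23,11,28]
#14 0x83→b8/s0 MISS; vc=[16,23,11,28,4]
#15 0x45→b4/s0 VC-HIT; vc=[16,23,11,28,8]

VC = [16, 23, 11, 28, 8]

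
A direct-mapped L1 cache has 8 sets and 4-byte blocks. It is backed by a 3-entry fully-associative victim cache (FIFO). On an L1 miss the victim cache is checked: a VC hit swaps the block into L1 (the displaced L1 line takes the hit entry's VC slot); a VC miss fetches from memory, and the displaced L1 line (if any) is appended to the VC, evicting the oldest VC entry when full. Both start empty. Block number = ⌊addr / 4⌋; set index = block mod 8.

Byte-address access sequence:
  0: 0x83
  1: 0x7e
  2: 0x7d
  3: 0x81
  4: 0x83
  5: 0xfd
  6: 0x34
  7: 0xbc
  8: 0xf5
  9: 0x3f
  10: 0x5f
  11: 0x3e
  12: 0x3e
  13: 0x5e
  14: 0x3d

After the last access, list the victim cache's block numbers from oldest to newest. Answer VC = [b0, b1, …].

#0 0x83→b32/s0 MISS; vc=[]
#1 0x7e→b31/s7 MISS; vc=[]
#2 0x7d→b31/s7 L1-HIT; vc=[]
#3 0x81→b32/s0 L1-HIT; vc=[]
#4 0x83→b32/s0 L1-HIT; vc=[]
#5 0xfd→b63/s7 MISS; vc=[31]
#6 0x34→b13/s5 MISS; vc=[31]
#7 0xbc→b47/s7 MISS; vc=[31,63]
#8 0xf5→b61/s5 MISS; vc=[31,63,13]
#9 0x3f→b15/s7 MISS; vc=[63,13,47]
#10 0x5f→b23/s7 MISS; vc=[13,47,15]
#11 0x3e→b15/s7 VC-HIT; vc=[13,47,23]
#12 0x3e→b15/s7 L1-HIT; vc=[13,47,23]
#13 0x5e→b23/s7 VC-HIT; vc=[13,47,15]
#14 0x3d→b15/s7 VC-HIT; vc=[13,47,23]

VC = [13, 47, 23]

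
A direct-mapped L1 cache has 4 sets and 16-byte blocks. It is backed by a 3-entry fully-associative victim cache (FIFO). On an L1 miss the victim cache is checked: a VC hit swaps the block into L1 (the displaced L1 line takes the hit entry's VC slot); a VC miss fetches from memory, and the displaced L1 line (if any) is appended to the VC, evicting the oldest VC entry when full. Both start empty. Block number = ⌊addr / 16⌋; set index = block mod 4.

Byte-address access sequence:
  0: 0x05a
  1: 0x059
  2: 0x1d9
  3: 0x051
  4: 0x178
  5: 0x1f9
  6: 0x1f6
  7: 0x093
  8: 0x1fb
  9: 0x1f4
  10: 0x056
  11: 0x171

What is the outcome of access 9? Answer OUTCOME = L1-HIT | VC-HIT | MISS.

OUTCOME = L1-HIT

0: 0x5a (blk 5, set 1) → MISS  vc=[]
1: 0x59 (blk 5, set 1) → L1-HIT  vc=[]
2: 0x1d9 (blk 29, set 1) → MISS  vc=[5]
3: 0x51 (blk 5, set 1) → VC-HIT  vc=[29]
4: 0x178 (blk 23, set 3) → MISS  vc=[29]
5: 0x1f9 (blk 31, set 3) → MISS  vc=[29, 23]
6: 0x1f6 (blk 31, set 3) → L1-HIT  vc=[29, 23]
7: 0x93 (blk 9, set 1) → MISS  vc=[29, 23, 5]
8: 0x1fb (blk 31, set 3) → L1-HIT  vc=[29, 23, 5]
9: 0x1f4 (blk 31, set 3) → L1-HIT  vc=[29, 23, 5]
10: 0x56 (blk 5, set 1) → VC-HIT  vc=[29, 23, 9]
11: 0x171 (blk 23, set 3) → VC-HIT  vc=[29, 31, 9]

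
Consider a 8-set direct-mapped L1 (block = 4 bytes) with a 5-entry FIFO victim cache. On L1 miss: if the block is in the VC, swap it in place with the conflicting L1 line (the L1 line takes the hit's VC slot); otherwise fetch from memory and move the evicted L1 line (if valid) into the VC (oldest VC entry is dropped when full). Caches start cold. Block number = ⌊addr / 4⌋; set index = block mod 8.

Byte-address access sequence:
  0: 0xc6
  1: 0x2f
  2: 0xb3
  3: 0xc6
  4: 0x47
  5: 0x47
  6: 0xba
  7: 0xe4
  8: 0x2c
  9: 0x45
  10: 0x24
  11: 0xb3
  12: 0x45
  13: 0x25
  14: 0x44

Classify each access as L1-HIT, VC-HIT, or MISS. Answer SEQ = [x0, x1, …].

0: 0xc6 (blk 49, set 1) → MISS  vc=[]
1: 0x2f (blk 11, set 3) → MISS  vc=[]
2: 0xb3 (blk 44, set 4) → MISS  vc=[]
3: 0xc6 (blk 49, set 1) → L1-HIT  vc=[]
4: 0x47 (blk 17, set 1) → MISS  vc=[49]
5: 0x47 (blk 17, set 1) → L1-HIT  vc=[49]
6: 0xba (blk 46, set 6) → MISS  vc=[49]
7: 0xe4 (blk 57, set 1) → MISS  vc=[49, 17]
8: 0x2c (blk 11, set 3) → L1-HIT  vc=[49, 17]
9: 0x45 (blk 17, set 1) → VC-HIT  vc=[49, 57]
10: 0x24 (blk 9, set 1) → MISS  vc=[49, 57, 17]
11: 0xb3 (blk 44, set 4) → L1-HIT  vc=[49, 57, 17]
12: 0x45 (blk 17, set 1) → VC-HIT  vc=[49, 57, 9]
13: 0x25 (blk 9, set 1) → VC-HIT  vc=[49, 57, 17]
14: 0x44 (blk 17, set 1) → VC-HIT  vc=[49, 57, 9]

SEQ = [MISS, MISS, MISS, L1-HIT, MISS, L1-HIT, MISS, MISS, L1-HIT, VC-HIT, MISS, L1-HIT, VC-HIT, VC-HIT, VC-HIT]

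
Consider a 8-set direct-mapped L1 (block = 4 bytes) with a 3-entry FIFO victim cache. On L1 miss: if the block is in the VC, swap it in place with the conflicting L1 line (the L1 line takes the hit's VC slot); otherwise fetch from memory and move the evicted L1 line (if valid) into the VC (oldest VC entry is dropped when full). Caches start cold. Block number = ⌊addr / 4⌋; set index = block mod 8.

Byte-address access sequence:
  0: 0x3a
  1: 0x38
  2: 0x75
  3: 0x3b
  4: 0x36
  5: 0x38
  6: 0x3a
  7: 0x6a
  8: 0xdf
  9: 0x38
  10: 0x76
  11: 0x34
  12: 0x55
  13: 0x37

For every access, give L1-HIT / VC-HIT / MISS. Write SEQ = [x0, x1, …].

SEQ = [MISS, L1-HIT, MISS, L1-HIT, MISS, L1-HIT, L1-HIT, MISS, MISS, L1-HIT, VC-HIT, VC-HIT, MISS, VC-HIT]

#0 0x3a→b14/s6 MISS; vc=[]
#1 0x38→b14/s6 L1-HIT; vc=[]
#2 0x75→b29/s5 MISS; vc=[]
#3 0x3b→b14/s6 L1-HIT; vc=[]
#4 0x36→b13/s5 MISS; vc=[29]
#5 0x38→b14/s6 L1-HIT; vc=[29]
#6 0x3a→b14/s6 L1-HIT; vc=[29]
#7 0x6a→b26/s2 MISS; vc=[29]
#8 0xdf→b55/s7 MISS; vc=[29]
#9 0x38→b14/s6 L1-HIT; vc=[29]
#10 0x76→b29/s5 VC-HIT; vc=[13]
#11 0x34→b13/s5 VC-HIT; vc=[29]
#12 0x55→b21/s5 MISS; vc=[29,13]
#13 0x37→b13/s5 VC-HIT; vc=[29,21]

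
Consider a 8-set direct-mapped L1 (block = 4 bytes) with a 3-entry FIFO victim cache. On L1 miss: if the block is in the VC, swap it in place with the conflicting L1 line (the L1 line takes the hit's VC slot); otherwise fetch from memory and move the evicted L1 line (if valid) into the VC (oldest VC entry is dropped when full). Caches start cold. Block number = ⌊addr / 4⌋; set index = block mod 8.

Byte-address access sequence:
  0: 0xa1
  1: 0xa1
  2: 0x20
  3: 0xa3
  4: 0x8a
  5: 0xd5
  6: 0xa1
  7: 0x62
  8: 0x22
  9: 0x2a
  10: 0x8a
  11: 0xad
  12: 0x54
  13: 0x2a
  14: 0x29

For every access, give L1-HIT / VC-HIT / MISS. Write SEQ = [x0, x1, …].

  [0] addr=0xa1 blk=40 s=0: MISS | VC []
  [1] addr=0xa1 blk=40 s=0: L1-HIT | VC []
  [2] addr=0x20 blk=8 s=0: MISS | VC [40]
  [3] addr=0xa3 blk=40 s=0: VC-HIT | VC [8]
  [4] addr=0x8a blk=34 s=2: MISS | VC [8]
  [5] addr=0xd5 blk=53 s=5: MISS | VC [8]
  [6] addr=0xa1 blk=40 s=0: L1-HIT | VC [8]
  [7] addr=0x62 blk=24 s=0: MISS | VC [8, 40]
  [8] addr=0x22 blk=8 s=0: VC-HIT | VC [24, 40]
  [9] addr=0x2a blk=10 s=2: MISS | VC [24, 40, 34]
  [10] addr=0x8a blk=34 s=2: VC-HIT | VC [24, 40, 10]
  [11] addr=0xad blk=43 s=3: MISS | VC [24, 40, 10]
  [12] addr=0x54 blk=21 s=5: MISS | VC [40, 10, 53]
  [13] addr=0x2a blk=10 s=2: VC-HIT | VC [40, 34, 53]
  [14] addr=0x29 blk=10 s=2: L1-HIT | VC [40, 34, 53]

SEQ = [MISS, L1-HIT, MISS, VC-HIT, MISS, MISS, L1-HIT, MISS, VC-HIT, MISS, VC-HIT, MISS, MISS, VC-HIT, L1-HIT]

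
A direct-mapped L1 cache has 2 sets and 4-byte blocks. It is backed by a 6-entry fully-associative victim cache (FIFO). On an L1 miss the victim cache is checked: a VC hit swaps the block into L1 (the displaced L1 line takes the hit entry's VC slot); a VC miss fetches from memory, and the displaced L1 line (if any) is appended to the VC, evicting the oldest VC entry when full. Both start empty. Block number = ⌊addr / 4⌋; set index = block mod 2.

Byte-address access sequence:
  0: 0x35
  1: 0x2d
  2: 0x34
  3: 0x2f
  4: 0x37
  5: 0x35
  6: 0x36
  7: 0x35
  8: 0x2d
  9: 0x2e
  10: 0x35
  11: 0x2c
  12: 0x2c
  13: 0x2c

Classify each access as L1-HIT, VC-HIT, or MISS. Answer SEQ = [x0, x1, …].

SEQ = [MISS, MISS, VC-HIT, VC-HIT, VC-HIT, L1-HIT, L1-HIT, L1-HIT, VC-HIT, L1-HIT, VC-HIT, VC-HIT, L1-HIT, L1-HIT]

  [0] addr=0x35 blk=13 s=1: MISS | VC []
  [1] addr=0x2d blk=11 s=1: MISS | VC [13]
  [2] addr=0x34 blk=13 s=1: VC-HIT | VC [11]
  [3] addr=0x2f blk=11 s=1: VC-HIT | VC [13]
  [4] addr=0x37 blk=13 s=1: VC-HIT | VC [11]
  [5] addr=0x35 blk=13 s=1: L1-HIT | VC [11]
  [6] addr=0x36 blk=13 s=1: L1-HIT | VC [11]
  [7] addr=0x35 blk=13 s=1: L1-HIT | VC [11]
  [8] addr=0x2d blk=11 s=1: VC-HIT | VC [13]
  [9] addr=0x2e blk=11 s=1: L1-HIT | VC [13]
  [10] addr=0x35 blk=13 s=1: VC-HIT | VC [11]
  [11] addr=0x2c blk=11 s=1: VC-HIT | VC [13]
  [12] addr=0x2c blk=11 s=1: L1-HIT | VC [13]
  [13] addr=0x2c blk=11 s=1: L1-HIT | VC [13]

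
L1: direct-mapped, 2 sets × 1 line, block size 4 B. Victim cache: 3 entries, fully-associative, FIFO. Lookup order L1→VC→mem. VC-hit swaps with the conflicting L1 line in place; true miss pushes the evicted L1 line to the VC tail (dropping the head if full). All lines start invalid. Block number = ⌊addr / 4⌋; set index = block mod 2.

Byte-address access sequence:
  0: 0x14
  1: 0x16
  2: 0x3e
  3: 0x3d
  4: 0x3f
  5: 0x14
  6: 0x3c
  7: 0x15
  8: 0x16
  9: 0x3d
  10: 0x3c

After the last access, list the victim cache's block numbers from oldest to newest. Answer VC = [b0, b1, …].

VC = [5]

  [0] addr=0x14 blk=5 s=1: MISS | VC []
  [1] addr=0x16 blk=5 s=1: L1-HIT | VC []
  [2] addr=0x3e blk=15 s=1: MISS | VC [5]
  [3] addr=0x3d blk=15 s=1: L1-HIT | VC [5]
  [4] addr=0x3f blk=15 s=1: L1-HIT | VC [5]
  [5] addr=0x14 blk=5 s=1: VC-HIT | VC [15]
  [6] addr=0x3c blk=15 s=1: VC-HIT | VC [5]
  [7] addr=0x15 blk=5 s=1: VC-HIT | VC [15]
  [8] addr=0x16 blk=5 s=1: L1-HIT | VC [15]
  [9] addr=0x3d blk=15 s=1: VC-HIT | VC [5]
  [10] addr=0x3c blk=15 s=1: L1-HIT | VC [5]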